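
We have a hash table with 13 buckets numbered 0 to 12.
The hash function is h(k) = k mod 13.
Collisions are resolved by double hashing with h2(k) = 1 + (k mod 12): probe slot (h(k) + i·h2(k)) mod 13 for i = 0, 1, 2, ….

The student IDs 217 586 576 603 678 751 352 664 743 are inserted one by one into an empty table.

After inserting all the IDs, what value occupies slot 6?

217: h=9 → slot 9
586: h=1 → slot 1
576: h=4 → slot 4
603: h=5 → slot 5
678: h=2 → slot 2
751: h=10 → slot 10
352: h=1, h2=5, probe 1,6 → slot 6
664: h=1, h2=5, probe 1,6,11 → slot 11
743: h=2, h2=12, probe 2,1,0 → slot 0
Table: [743, 586, 678, _, 576, 603, 352, _, _, 217, 751, 664, _]

352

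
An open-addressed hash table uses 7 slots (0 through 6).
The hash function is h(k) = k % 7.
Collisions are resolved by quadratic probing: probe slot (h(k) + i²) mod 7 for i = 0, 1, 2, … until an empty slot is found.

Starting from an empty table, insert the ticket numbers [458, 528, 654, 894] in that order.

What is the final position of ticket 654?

458 hashes to 3; slot 3 is free -> place at 3.
528 hashes to 3; 3 taken -> place at 4.
654 hashes to 3; 3,4 taken -> place at 0.
894 hashes to 5; slot 5 is free -> place at 5.
Table: [654, —, —, 458, 528, 894, —]

0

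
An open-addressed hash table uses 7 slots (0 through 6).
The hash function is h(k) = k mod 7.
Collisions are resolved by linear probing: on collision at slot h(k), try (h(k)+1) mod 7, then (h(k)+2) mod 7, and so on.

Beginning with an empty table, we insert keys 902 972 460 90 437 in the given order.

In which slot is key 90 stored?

902 hashes to 6; slot 6 is free -> place at 6.
972 hashes to 6; 6 taken -> place at 0.
460 hashes to 5; slot 5 is free -> place at 5.
90 hashes to 6; 6,0 taken -> place at 1.
437 hashes to 3; slot 3 is free -> place at 3.
Table: [972, 90, -, 437, -, 460, 902]

1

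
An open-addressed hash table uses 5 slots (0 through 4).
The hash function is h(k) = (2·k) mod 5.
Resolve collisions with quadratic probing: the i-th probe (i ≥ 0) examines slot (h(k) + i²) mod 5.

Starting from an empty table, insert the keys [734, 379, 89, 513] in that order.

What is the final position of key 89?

2

Insert 734: h=3, slot 3 empty -> index 3.
Insert 379: h=3, slot 3 occupied -> index 4.
Insert 89: h=3, slots 3,4 occupied -> index 2.
Insert 513: h=1, slot 1 empty -> index 1.
Table: [., 513, 89, 734, 379]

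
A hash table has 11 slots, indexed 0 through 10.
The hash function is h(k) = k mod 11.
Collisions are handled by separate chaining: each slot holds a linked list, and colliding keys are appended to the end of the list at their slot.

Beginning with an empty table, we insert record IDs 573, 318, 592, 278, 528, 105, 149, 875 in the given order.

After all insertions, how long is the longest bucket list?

Insert 573: h=1, bucket 1 empty → new chain.
Insert 318: h=10, bucket 10 empty → new chain.
Insert 592: h=9, bucket 9 empty → new chain.
Insert 278: h=3, bucket 3 empty → new chain.
Insert 528: h=0, bucket 0 empty → new chain.
Insert 105: h=6, bucket 6 empty → new chain.
Insert 149: h=6, bucket 6 nonempty → append to chain.
Insert 875: h=6, bucket 6 nonempty → append to chain.
Final buckets:
0: 528
1: 573
2: _
3: 278
4: _
5: _
6: 105 -> 149 -> 875
7: _
8: _
9: 592
10: 318

3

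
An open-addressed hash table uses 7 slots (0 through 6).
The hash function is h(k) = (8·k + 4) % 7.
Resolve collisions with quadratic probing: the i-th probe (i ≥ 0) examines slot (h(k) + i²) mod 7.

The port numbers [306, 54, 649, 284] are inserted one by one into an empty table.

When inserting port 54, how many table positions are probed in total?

306 hashes to 2; slot 2 is free -> place at 2.
54 hashes to 2; 2 taken -> place at 3.
649 hashes to 2; 2,3 taken -> place at 6.
284 hashes to 1; slot 1 is free -> place at 1.
Table: [—, 284, 306, 54, —, —, 649]

2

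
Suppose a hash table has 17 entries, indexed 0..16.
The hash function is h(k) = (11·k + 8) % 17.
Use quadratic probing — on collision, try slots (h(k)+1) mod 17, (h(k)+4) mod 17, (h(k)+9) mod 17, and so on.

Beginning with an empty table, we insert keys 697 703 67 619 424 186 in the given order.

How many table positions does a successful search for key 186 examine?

Insert 697: h=8, slot 8 empty → index 8.
Insert 703: h=6, slot 6 empty → index 6.
Insert 67: h=14, slot 14 empty → index 14.
Insert 619: h=0, slot 0 empty → index 0.
Insert 424: h=14, slot 14 occupied → index 15.
Insert 186: h=14, slots 14,15 occupied → index 1.
Table: [619, 186, —, —, —, —, 703, —, 697, —, —, —, —, —, 67, 424, —]
Lookup 186: h=14, probe 14,15,1 → found at 1.

3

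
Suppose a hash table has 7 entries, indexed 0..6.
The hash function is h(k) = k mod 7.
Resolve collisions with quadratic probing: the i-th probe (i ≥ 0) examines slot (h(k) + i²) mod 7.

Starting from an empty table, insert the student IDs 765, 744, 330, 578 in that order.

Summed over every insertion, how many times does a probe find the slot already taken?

1

Insert 765: h=2, slot 2 empty -> index 2.
Insert 744: h=2, slot 2 occupied -> index 3.
Insert 330: h=1, slot 1 empty -> index 1.
Insert 578: h=4, slot 4 empty -> index 4.
Table: [—, 330, 765, 744, 578, —, —]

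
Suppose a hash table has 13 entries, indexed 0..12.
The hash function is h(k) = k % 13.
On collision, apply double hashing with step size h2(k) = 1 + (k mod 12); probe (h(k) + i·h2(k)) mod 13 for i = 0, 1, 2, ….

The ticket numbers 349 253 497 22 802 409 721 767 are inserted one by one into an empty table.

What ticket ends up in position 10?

349: h=11 -> slot 11
253: h=6 -> slot 6
497: h=3 -> slot 3
22: h=9 -> slot 9
802: h=9, h2=11, probe 9,7 -> slot 7
409: h=6, h2=2, probe 6,8 -> slot 8
721: h=6, h2=2, probe 6,8,10 -> slot 10
767: h=0 -> slot 0
Table: [767, _, _, 497, _, _, 253, 802, 409, 22, 721, 349, _]

721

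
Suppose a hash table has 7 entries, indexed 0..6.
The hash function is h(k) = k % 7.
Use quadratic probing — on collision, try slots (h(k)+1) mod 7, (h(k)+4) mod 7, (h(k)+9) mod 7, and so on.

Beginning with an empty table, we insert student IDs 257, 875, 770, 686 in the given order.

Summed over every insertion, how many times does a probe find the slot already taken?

3

257: h=5 → slot 5
875: h=0 → slot 0
770: h=0, probe 0,1 → slot 1
686: h=0, probe 0,1,4 → slot 4
Table: [875, 770, —, —, 686, 257, —]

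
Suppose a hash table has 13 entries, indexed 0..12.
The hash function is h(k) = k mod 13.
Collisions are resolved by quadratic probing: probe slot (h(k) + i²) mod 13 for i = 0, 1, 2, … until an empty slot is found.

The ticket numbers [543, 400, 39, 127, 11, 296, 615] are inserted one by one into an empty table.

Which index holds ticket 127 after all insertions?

543: h=10 → slot 10
400: h=10, probe 10,11 → slot 11
39: h=0 → slot 0
127: h=10, probe 10,11,1 → slot 1
11: h=11, probe 11,12 → slot 12
296: h=10, probe 10,11,1,6 → slot 6
615: h=4 → slot 4
Table: [39, 127, -, -, 615, -, 296, -, -, -, 543, 400, 11]

1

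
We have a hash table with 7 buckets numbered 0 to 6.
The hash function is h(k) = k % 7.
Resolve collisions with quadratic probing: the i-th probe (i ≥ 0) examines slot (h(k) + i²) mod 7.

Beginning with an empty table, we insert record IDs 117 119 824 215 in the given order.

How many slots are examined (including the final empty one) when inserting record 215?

3

Insert 117: h=5, slot 5 empty -> index 5.
Insert 119: h=0, slot 0 empty -> index 0.
Insert 824: h=5, slot 5 occupied -> index 6.
Insert 215: h=5, slots 5,6 occupied -> index 2.
Table: [119, ., 215, ., ., 117, 824]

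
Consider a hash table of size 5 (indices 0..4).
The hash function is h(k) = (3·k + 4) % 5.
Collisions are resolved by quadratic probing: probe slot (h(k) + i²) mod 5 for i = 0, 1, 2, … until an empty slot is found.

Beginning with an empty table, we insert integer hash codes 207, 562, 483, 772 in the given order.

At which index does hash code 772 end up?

4

207: h=0 => slot 0
562: h=0, probe 0,1 => slot 1
483: h=3 => slot 3
772: h=0, probe 0,1,4 => slot 4
Table: [207, 562, ∅, 483, 772]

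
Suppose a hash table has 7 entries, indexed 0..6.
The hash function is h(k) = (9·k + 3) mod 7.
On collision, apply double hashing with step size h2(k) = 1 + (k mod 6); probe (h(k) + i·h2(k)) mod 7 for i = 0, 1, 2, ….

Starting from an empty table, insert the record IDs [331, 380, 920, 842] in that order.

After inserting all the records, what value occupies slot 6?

842

Insert 331: h=0, slot 0 empty -> index 0.
Insert 380: h=0, h2=3, slot 0 occupied -> index 3.
Insert 920: h=2, slot 2 empty -> index 2.
Insert 842: h=0, h2=3, slots 0,3 occupied -> index 6.
Table: [331, -, 920, 380, -, -, 842]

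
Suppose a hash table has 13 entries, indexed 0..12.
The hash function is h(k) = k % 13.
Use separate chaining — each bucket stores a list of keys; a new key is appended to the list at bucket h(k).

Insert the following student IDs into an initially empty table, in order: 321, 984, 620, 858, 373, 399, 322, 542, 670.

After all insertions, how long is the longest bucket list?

Insert 321: h=9, bucket 9 empty -> new chain.
Insert 984: h=9, bucket 9 nonempty -> append to chain.
Insert 620: h=9, bucket 9 nonempty -> append to chain.
Insert 858: h=0, bucket 0 empty -> new chain.
Insert 373: h=9, bucket 9 nonempty -> append to chain.
Insert 399: h=9, bucket 9 nonempty -> append to chain.
Insert 322: h=10, bucket 10 empty -> new chain.
Insert 542: h=9, bucket 9 nonempty -> append to chain.
Insert 670: h=7, bucket 7 empty -> new chain.
Final buckets:
0: 858
1: -
2: -
3: -
4: -
5: -
6: -
7: 670
8: -
9: 321 -> 984 -> 620 -> 373 -> 399 -> 542
10: 322
11: -
12: -

6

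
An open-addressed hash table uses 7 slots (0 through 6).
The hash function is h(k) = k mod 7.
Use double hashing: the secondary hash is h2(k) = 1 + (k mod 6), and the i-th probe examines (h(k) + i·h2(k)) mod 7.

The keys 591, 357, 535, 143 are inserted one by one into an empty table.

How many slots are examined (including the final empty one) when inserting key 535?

Insert 591: h=3, slot 3 empty → index 3.
Insert 357: h=0, slot 0 empty → index 0.
Insert 535: h=3, h2=2, slot 3 occupied → index 5.
Insert 143: h=3, h2=6, slot 3 occupied → index 2.
Table: [357, ., 143, 591, ., 535, .]

2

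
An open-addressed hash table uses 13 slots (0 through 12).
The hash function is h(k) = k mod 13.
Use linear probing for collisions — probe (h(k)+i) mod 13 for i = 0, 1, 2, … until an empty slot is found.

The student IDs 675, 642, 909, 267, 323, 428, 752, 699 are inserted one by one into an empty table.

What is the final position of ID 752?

2

675 hashes to 12; slot 12 is free → place at 12.
642 hashes to 5; slot 5 is free → place at 5.
909 hashes to 12; 12 taken → place at 0.
267 hashes to 7; slot 7 is free → place at 7.
323 hashes to 11; slot 11 is free → place at 11.
428 hashes to 12; 12,0 taken → place at 1.
752 hashes to 11; 11,12,0,1 taken → place at 2.
699 hashes to 10; slot 10 is free → place at 10.
Table: [909, 428, 752, _, _, 642, _, 267, _, _, 699, 323, 675]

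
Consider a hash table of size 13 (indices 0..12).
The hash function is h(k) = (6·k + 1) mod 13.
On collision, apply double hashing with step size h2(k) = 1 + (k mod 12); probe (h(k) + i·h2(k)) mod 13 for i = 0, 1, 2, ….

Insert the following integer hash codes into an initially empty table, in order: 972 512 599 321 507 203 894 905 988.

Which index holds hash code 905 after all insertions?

972: h=9 -> slot 9
512: h=5 -> slot 5
599: h=7 -> slot 7
321: h=3 -> slot 3
507: h=1 -> slot 1
203: h=10 -> slot 10
894: h=9, h2=7, probe 9,3,10,4 -> slot 4
905: h=10, h2=6, probe 10,3,9,2 -> slot 2
988: h=1, h2=5, probe 1,6 -> slot 6
Table: [-, 507, 905, 321, 894, 512, 988, 599, -, 972, 203, -, -]

2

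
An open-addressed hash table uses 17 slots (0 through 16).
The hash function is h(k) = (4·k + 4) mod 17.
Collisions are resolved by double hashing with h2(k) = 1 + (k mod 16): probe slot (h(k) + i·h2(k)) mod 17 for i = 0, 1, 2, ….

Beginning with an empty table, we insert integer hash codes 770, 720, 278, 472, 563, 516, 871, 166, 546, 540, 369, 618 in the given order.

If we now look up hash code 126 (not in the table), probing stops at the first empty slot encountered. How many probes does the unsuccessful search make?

770: h=7 => slot 7
720: h=11 => slot 11
278: h=11, h2=7, probe 11,1 => slot 1
472: h=5 => slot 5
563: h=12 => slot 12
516: h=11, h2=5, probe 11,16 => slot 16
871: h=3 => slot 3
166: h=5, h2=7, probe 5,12,2 => slot 2
546: h=12, h2=3, probe 12,15 => slot 15
540: h=5, h2=13, probe 5,1,14 => slot 14
369: h=1, h2=2, probe 1,3,5,7,9 => slot 9
618: h=11, h2=11, probe 11,5,16,10 => slot 10
Table: [., 278, 166, 871, ., 472, ., 770, ., 369, 618, 720, 563, ., 540, 546, 516]
Lookup 126: h=15, h2=15, probe 15,13 → slot 13 empty, not found.

2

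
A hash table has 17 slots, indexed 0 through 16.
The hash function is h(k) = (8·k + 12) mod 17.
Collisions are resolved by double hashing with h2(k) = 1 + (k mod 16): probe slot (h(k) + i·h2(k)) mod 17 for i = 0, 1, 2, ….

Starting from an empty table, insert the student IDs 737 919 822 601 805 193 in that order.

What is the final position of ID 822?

16

737: h=9 → slot 9
919: h=3 → slot 3
822: h=9, h2=7, probe 9,16 → slot 16
601: h=9, h2=10, probe 9,2 → slot 2
805: h=9, h2=6, probe 9,15 → slot 15
193: h=9, h2=2, probe 9,11 → slot 11
Table: [—, —, 601, 919, —, —, —, —, —, 737, —, 193, —, —, —, 805, 822]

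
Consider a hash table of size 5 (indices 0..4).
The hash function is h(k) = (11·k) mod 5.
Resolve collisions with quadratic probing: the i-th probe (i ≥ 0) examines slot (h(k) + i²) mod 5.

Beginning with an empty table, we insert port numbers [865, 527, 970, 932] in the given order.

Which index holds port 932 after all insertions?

3

865 hashes to 0; slot 0 is free -> place at 0.
527 hashes to 2; slot 2 is free -> place at 2.
970 hashes to 0; 0 taken -> place at 1.
932 hashes to 2; 2 taken -> place at 3.
Table: [865, 970, 527, 932, —]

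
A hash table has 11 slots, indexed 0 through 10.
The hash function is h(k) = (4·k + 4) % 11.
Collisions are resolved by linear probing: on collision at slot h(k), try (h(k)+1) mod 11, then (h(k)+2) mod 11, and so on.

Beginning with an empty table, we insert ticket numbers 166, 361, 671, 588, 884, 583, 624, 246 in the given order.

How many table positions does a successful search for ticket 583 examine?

Insert 166: h=8, slot 8 empty -> index 8.
Insert 361: h=7, slot 7 empty -> index 7.
Insert 671: h=4, slot 4 empty -> index 4.
Insert 588: h=2, slot 2 empty -> index 2.
Insert 884: h=9, slot 9 empty -> index 9.
Insert 583: h=4, slot 4 occupied -> index 5.
Insert 624: h=3, slot 3 empty -> index 3.
Insert 246: h=9, slot 9 occupied -> index 10.
Table: [., ., 588, 624, 671, 583, ., 361, 166, 884, 246]
Lookup 583: h=4, probe 4,5 → found at 5.

2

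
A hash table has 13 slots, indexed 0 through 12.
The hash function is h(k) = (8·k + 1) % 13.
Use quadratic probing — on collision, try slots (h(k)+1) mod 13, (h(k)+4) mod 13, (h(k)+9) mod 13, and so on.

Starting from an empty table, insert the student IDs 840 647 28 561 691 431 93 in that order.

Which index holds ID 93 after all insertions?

1

840 hashes to 0; slot 0 is free → place at 0.
647 hashes to 3; slot 3 is free → place at 3.
28 hashes to 4; slot 4 is free → place at 4.
561 hashes to 4; 4 taken → place at 5.
691 hashes to 4; 4,5 taken → place at 8.
431 hashes to 4; 4,5,8,0 taken → place at 7.
93 hashes to 4; 4,5,8,0,7,3 taken → place at 1.
Table: [840, 93, _, 647, 28, 561, _, 431, 691, _, _, _, _]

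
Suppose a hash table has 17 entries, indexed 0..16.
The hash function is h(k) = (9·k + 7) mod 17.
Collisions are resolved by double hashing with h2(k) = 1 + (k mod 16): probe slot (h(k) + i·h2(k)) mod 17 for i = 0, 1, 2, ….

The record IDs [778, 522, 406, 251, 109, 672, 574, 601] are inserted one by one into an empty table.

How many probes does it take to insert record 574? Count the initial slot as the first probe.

3

Insert 778: h=5, slot 5 empty => index 5.
Insert 522: h=13, slot 13 empty => index 13.
Insert 406: h=6, slot 6 empty => index 6.
Insert 251: h=5, h2=12, slot 5 occupied => index 0.
Insert 109: h=2, slot 2 empty => index 2.
Insert 672: h=3, slot 3 empty => index 3.
Insert 574: h=5, h2=15, slots 5,3 occupied => index 1.
Insert 601: h=10, slot 10 empty => index 10.
Table: [251, 574, 109, 672, _, 778, 406, _, _, _, 601, _, _, 522, _, _, _]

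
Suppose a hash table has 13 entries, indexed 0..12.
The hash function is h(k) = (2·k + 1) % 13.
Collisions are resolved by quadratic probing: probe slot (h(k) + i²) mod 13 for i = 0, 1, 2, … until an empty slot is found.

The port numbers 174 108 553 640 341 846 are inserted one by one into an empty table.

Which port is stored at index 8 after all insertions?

341

174 hashes to 11; slot 11 is free => place at 11.
108 hashes to 9; slot 9 is free => place at 9.
553 hashes to 2; slot 2 is free => place at 2.
640 hashes to 7; slot 7 is free => place at 7.
341 hashes to 7; 7 taken => place at 8.
846 hashes to 3; slot 3 is free => place at 3.
Table: [_, _, 553, 846, _, _, _, 640, 341, 108, _, 174, _]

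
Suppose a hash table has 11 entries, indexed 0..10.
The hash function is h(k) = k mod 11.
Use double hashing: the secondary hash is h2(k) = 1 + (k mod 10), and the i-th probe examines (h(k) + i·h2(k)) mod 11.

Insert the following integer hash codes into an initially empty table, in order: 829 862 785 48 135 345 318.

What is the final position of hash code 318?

8

829 hashes to 4; slot 4 is free => place at 4.
862 hashes to 4, h2=3; 4 taken => place at 7.
785 hashes to 4, h2=6; 4 taken => place at 10.
48 hashes to 4, h2=9; 4 taken => place at 2.
135 hashes to 3; slot 3 is free => place at 3.
345 hashes to 4, h2=6; 4,10 taken => place at 5.
318 hashes to 10, h2=9; 10 taken => place at 8.
Table: [-, -, 48, 135, 829, 345, -, 862, 318, -, 785]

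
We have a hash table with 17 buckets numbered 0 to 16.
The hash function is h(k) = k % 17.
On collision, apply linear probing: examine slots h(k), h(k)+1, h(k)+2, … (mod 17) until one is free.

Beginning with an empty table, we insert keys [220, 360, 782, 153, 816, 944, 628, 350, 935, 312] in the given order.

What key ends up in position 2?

220 hashes to 16; slot 16 is free → place at 16.
360 hashes to 3; slot 3 is free → place at 3.
782 hashes to 0; slot 0 is free → place at 0.
153 hashes to 0; 0 taken → place at 1.
816 hashes to 0; 0,1 taken → place at 2.
944 hashes to 9; slot 9 is free → place at 9.
628 hashes to 16; 16,0,1,2,3 taken → place at 4.
350 hashes to 10; slot 10 is free → place at 10.
935 hashes to 0; 0,1,2,3,4 taken → place at 5.
312 hashes to 6; slot 6 is free → place at 6.
Table: [782, 153, 816, 360, 628, 935, 312, ∅, ∅, 944, 350, ∅, ∅, ∅, ∅, ∅, 220]

816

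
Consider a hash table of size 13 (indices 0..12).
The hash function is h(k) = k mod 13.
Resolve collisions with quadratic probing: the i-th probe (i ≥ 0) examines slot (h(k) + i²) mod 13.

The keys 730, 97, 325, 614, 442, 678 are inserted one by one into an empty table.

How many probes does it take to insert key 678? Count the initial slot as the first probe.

730 hashes to 2; slot 2 is free → place at 2.
97 hashes to 6; slot 6 is free → place at 6.
325 hashes to 0; slot 0 is free → place at 0.
614 hashes to 3; slot 3 is free → place at 3.
442 hashes to 0; 0 taken → place at 1.
678 hashes to 2; 2,3,6 taken → place at 11.
Table: [325, 442, 730, 614, _, _, 97, _, _, _, _, 678, _]

4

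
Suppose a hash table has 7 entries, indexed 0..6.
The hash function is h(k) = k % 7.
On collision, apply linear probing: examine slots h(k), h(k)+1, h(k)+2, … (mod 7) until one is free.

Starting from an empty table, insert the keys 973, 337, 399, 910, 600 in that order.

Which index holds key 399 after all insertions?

2

973 hashes to 0; slot 0 is free -> place at 0.
337 hashes to 1; slot 1 is free -> place at 1.
399 hashes to 0; 0,1 taken -> place at 2.
910 hashes to 0; 0,1,2 taken -> place at 3.
600 hashes to 5; slot 5 is free -> place at 5.
Table: [973, 337, 399, 910, -, 600, -]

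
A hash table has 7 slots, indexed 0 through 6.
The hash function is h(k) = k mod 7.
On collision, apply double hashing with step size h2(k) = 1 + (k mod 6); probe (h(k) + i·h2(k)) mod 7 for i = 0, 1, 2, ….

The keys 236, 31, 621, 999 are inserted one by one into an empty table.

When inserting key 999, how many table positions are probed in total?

3

Insert 236: h=5, slot 5 empty -> index 5.
Insert 31: h=3, slot 3 empty -> index 3.
Insert 621: h=5, h2=4, slot 5 occupied -> index 2.
Insert 999: h=5, h2=4, slots 5,2 occupied -> index 6.
Table: [_, _, 621, 31, _, 236, 999]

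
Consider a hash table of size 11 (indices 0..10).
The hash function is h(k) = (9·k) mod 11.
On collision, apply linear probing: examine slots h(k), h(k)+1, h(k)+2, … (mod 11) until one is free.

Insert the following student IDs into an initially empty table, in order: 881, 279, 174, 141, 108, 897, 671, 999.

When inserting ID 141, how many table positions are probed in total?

2

Insert 881: h=9, slot 9 empty → index 9.
Insert 279: h=3, slot 3 empty → index 3.
Insert 174: h=4, slot 4 empty → index 4.
Insert 141: h=4, slot 4 occupied → index 5.
Insert 108: h=4, slots 4,5 occupied → index 6.
Insert 897: h=10, slot 10 empty → index 10.
Insert 671: h=0, slot 0 empty → index 0.
Insert 999: h=4, slots 4,5,6 occupied → index 7.
Table: [671, _, _, 279, 174, 141, 108, 999, _, 881, 897]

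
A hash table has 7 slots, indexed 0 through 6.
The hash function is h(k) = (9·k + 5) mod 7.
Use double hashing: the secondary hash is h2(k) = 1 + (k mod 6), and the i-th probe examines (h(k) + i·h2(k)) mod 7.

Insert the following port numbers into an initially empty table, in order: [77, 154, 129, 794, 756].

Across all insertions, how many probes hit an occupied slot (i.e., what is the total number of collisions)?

3

77 hashes to 5; slot 5 is free -> place at 5.
154 hashes to 5, h2=5; 5 taken -> place at 3.
129 hashes to 4; slot 4 is free -> place at 4.
794 hashes to 4, h2=3; 4 taken -> place at 0.
756 hashes to 5, h2=1; 5 taken -> place at 6.
Table: [794, -, -, 154, 129, 77, 756]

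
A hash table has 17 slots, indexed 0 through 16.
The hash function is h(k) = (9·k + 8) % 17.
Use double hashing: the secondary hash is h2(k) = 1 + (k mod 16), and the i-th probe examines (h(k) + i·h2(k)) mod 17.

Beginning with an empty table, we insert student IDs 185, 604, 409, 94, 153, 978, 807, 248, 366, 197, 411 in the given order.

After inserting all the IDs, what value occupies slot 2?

94

185: h=7 -> slot 7
604: h=4 -> slot 4
409: h=0 -> slot 0
94: h=4, h2=15, probe 4,2 -> slot 2
153: h=8 -> slot 8
978: h=4, h2=3, probe 4,7,10 -> slot 10
807: h=12 -> slot 12
248: h=13 -> slot 13
366: h=4, h2=15, probe 4,2,0,15 -> slot 15
197: h=13, h2=6, probe 13,2,8,14 -> slot 14
411: h=1 -> slot 1
Table: [409, 411, 94, ∅, 604, ∅, ∅, 185, 153, ∅, 978, ∅, 807, 248, 197, 366, ∅]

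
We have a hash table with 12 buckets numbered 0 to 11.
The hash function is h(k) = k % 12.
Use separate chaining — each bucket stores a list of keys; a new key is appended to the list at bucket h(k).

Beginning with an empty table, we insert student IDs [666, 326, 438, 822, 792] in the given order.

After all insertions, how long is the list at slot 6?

3

666 -> bucket 6
326 -> bucket 2
438 -> bucket 6 (collision)
822 -> bucket 6 (collision)
792 -> bucket 0
Final buckets:
0: 792
1: .
2: 326
3: .
4: .
5: .
6: 666 -> 438 -> 822
7: .
8: .
9: .
10: .
11: .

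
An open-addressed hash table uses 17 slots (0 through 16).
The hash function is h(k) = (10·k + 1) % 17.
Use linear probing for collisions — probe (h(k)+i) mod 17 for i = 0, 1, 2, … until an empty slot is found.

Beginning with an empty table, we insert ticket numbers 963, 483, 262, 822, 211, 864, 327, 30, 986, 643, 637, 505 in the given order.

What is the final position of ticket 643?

8

963: h=9 → slot 9
483: h=3 → slot 3
262: h=3, probe 3,4 → slot 4
822: h=10 → slot 10
211: h=3, probe 3,4,5 → slot 5
864: h=5, probe 5,6 → slot 6
327: h=7 → slot 7
30: h=12 → slot 12
986: h=1 → slot 1
643: h=5, probe 5,6,7,8 → slot 8
637: h=13 → slot 13
505: h=2 → slot 2
Table: [—, 986, 505, 483, 262, 211, 864, 327, 643, 963, 822, —, 30, 637, —, —, —]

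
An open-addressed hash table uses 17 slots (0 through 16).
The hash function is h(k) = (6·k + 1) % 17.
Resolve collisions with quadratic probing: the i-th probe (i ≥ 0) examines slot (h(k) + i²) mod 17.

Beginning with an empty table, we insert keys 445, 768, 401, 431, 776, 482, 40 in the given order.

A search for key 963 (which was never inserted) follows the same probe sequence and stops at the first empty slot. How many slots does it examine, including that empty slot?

2

Insert 445: h=2, slot 2 empty => index 2.
Insert 768: h=2, slot 2 occupied => index 3.
Insert 401: h=10, slot 10 empty => index 10.
Insert 431: h=3, slot 3 occupied => index 4.
Insert 776: h=16, slot 16 empty => index 16.
Insert 482: h=3, slots 3,4 occupied => index 7.
Insert 40: h=3, slots 3,4,7 occupied => index 12.
Table: [∅, ∅, 445, 768, 431, ∅, ∅, 482, ∅, ∅, 401, ∅, 40, ∅, ∅, ∅, 776]
Lookup 963: h=16, probe 16,0 → slot 0 empty, not found.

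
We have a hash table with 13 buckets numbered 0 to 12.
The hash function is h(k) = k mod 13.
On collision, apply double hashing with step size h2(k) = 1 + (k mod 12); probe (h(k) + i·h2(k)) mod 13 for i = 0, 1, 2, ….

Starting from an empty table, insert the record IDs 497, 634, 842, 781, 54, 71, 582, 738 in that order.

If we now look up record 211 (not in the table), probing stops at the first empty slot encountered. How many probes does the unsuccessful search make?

497 hashes to 3; slot 3 is free -> place at 3.
634 hashes to 10; slot 10 is free -> place at 10.
842 hashes to 10, h2=3; 10 taken -> place at 0.
781 hashes to 1; slot 1 is free -> place at 1.
54 hashes to 2; slot 2 is free -> place at 2.
71 hashes to 6; slot 6 is free -> place at 6.
582 hashes to 10, h2=7; 10 taken -> place at 4.
738 hashes to 10, h2=7; 10,4 taken -> place at 11.
Table: [842, 781, 54, 497, 582, —, 71, —, —, —, 634, 738, —]
Lookup 211: h=3, h2=8, probe 3,11,6,1,9 → slot 9 empty, not found.

5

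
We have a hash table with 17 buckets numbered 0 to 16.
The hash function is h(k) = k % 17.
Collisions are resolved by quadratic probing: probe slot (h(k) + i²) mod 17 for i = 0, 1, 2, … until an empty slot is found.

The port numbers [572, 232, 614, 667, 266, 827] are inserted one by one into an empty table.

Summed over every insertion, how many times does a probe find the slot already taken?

572: h=11 => slot 11
232: h=11, probe 11,12 => slot 12
614: h=2 => slot 2
667: h=4 => slot 4
266: h=11, probe 11,12,15 => slot 15
827: h=11, probe 11,12,15,3 => slot 3
Table: [., ., 614, 827, 667, ., ., ., ., ., ., 572, 232, ., ., 266, .]

6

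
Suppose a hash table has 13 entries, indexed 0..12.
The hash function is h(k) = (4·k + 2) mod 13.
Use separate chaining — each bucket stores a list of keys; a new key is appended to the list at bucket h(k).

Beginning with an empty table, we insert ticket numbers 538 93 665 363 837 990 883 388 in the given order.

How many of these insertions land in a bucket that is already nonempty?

Insert 538: h=9, bucket 9 empty → new chain.
Insert 93: h=10, bucket 10 empty → new chain.
Insert 665: h=10, bucket 10 nonempty → append to chain.
Insert 363: h=11, bucket 11 empty → new chain.
Insert 837: h=9, bucket 9 nonempty → append to chain.
Insert 990: h=10, bucket 10 nonempty → append to chain.
Insert 883: h=11, bucket 11 nonempty → append to chain.
Insert 388: h=7, bucket 7 empty → new chain.
Final buckets:
0: .
1: .
2: .
3: .
4: .
5: .
6: .
7: 388
8: .
9: 538 -> 837
10: 93 -> 665 -> 990
11: 363 -> 883
12: .

4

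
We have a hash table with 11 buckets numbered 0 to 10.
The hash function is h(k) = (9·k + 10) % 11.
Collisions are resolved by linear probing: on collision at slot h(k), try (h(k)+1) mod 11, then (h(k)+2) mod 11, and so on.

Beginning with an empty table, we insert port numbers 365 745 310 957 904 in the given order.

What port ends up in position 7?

310

365 hashes to 6; slot 6 is free => place at 6.
745 hashes to 5; slot 5 is free => place at 5.
310 hashes to 6; 6 taken => place at 7.
957 hashes to 10; slot 10 is free => place at 10.
904 hashes to 6; 6,7 taken => place at 8.
Table: [., ., ., ., ., 745, 365, 310, 904, ., 957]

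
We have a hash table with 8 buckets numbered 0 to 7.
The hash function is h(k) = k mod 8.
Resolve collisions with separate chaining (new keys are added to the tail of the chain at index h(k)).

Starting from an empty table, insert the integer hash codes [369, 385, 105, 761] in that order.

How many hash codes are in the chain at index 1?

4

369 -> bucket 1
385 -> bucket 1 (collision)
105 -> bucket 1 (collision)
761 -> bucket 1 (collision)
Final buckets:
0: -
1: 369 -> 385 -> 105 -> 761
2: -
3: -
4: -
5: -
6: -
7: -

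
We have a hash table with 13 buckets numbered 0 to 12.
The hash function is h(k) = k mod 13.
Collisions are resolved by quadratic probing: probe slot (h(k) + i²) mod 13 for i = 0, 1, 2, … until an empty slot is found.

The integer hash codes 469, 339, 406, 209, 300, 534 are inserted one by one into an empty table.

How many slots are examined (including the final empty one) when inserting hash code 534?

Insert 469: h=1, slot 1 empty -> index 1.
Insert 339: h=1, slot 1 occupied -> index 2.
Insert 406: h=3, slot 3 empty -> index 3.
Insert 209: h=1, slots 1,2 occupied -> index 5.
Insert 300: h=1, slots 1,2,5 occupied -> index 10.
Insert 534: h=1, slots 1,2,5,10 occupied -> index 4.
Table: [_, 469, 339, 406, 534, 209, _, _, _, _, 300, _, _]

5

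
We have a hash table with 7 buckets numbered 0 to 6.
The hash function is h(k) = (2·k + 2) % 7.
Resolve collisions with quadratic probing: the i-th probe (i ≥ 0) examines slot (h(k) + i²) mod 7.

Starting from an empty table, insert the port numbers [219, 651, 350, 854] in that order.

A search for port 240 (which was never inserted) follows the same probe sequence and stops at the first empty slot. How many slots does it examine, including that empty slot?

2

219: h=6 => slot 6
651: h=2 => slot 2
350: h=2, probe 2,3 => slot 3
854: h=2, probe 2,3,6,4 => slot 4
Table: [∅, ∅, 651, 350, 854, ∅, 219]
Lookup 240: h=6, probe 6,0 → slot 0 empty, not found.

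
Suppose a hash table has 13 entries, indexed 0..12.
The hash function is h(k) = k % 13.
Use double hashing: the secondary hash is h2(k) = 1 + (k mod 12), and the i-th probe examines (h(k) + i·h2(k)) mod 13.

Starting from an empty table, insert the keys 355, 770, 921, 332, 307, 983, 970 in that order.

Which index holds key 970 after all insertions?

2

355: h=4 => slot 4
770: h=3 => slot 3
921: h=11 => slot 11
332: h=7 => slot 7
307: h=8 => slot 8
983: h=8, h2=12, probe 8,7,6 => slot 6
970: h=8, h2=11, probe 8,6,4,2 => slot 2
Table: [∅, ∅, 970, 770, 355, ∅, 983, 332, 307, ∅, ∅, 921, ∅]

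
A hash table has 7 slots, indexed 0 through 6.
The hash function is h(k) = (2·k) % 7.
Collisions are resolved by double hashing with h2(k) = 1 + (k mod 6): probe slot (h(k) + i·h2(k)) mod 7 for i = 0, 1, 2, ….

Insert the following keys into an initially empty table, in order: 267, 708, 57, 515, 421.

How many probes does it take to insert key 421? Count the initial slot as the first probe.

2

Insert 267: h=2, slot 2 empty -> index 2.
Insert 708: h=2, h2=1, slot 2 occupied -> index 3.
Insert 57: h=2, h2=4, slot 2 occupied -> index 6.
Insert 515: h=1, slot 1 empty -> index 1.
Insert 421: h=2, h2=2, slot 2 occupied -> index 4.
Table: [., 515, 267, 708, 421, ., 57]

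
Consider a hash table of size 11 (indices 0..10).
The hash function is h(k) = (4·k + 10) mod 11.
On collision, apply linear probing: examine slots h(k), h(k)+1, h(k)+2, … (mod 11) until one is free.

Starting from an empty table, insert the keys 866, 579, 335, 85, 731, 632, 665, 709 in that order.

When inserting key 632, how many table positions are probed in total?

866 hashes to 9; slot 9 is free → place at 9.
579 hashes to 5; slot 5 is free → place at 5.
335 hashes to 8; slot 8 is free → place at 8.
85 hashes to 9; 9 taken → place at 10.
731 hashes to 8; 8,9,10 taken → place at 0.
632 hashes to 8; 8,9,10,0 taken → place at 1.
665 hashes to 8; 8,9,10,0,1 taken → place at 2.
709 hashes to 8; 8,9,10,0,1,2 taken → place at 3.
Table: [731, 632, 665, 709, ., 579, ., ., 335, 866, 85]

5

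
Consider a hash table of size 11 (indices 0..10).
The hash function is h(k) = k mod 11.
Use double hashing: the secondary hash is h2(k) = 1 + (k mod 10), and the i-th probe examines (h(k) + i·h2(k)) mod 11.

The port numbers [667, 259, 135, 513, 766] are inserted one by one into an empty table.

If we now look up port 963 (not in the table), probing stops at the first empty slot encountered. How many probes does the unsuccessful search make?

6

667 hashes to 7; slot 7 is free → place at 7.
259 hashes to 6; slot 6 is free → place at 6.
135 hashes to 3; slot 3 is free → place at 3.
513 hashes to 7, h2=4; 7 taken → place at 0.
766 hashes to 7, h2=7; 7,3 taken → place at 10.
Table: [513, -, -, 135, -, -, 259, 667, -, -, 766]
Lookup 963: h=6, h2=4, probe 6,10,3,7,0,4 → slot 4 empty, not found.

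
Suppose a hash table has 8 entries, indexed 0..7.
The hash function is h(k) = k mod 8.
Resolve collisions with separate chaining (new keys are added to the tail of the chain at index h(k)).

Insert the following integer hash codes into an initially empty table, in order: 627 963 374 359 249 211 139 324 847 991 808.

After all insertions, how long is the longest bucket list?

4

Insert 627: h=3, bucket 3 empty -> new chain.
Insert 963: h=3, bucket 3 nonempty -> append to chain.
Insert 374: h=6, bucket 6 empty -> new chain.
Insert 359: h=7, bucket 7 empty -> new chain.
Insert 249: h=1, bucket 1 empty -> new chain.
Insert 211: h=3, bucket 3 nonempty -> append to chain.
Insert 139: h=3, bucket 3 nonempty -> append to chain.
Insert 324: h=4, bucket 4 empty -> new chain.
Insert 847: h=7, bucket 7 nonempty -> append to chain.
Insert 991: h=7, bucket 7 nonempty -> append to chain.
Insert 808: h=0, bucket 0 empty -> new chain.
Final buckets:
0: 808
1: 249
2: .
3: 627 -> 963 -> 211 -> 139
4: 324
5: .
6: 374
7: 359 -> 847 -> 991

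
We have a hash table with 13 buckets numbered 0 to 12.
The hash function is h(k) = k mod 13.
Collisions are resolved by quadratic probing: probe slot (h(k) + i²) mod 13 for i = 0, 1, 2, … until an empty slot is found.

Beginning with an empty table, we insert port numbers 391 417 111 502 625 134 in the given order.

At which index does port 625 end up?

5

Insert 391: h=1, slot 1 empty → index 1.
Insert 417: h=1, slot 1 occupied → index 2.
Insert 111: h=7, slot 7 empty → index 7.
Insert 502: h=8, slot 8 empty → index 8.
Insert 625: h=1, slots 1,2 occupied → index 5.
Insert 134: h=4, slot 4 empty → index 4.
Table: [—, 391, 417, —, 134, 625, —, 111, 502, —, —, —, —]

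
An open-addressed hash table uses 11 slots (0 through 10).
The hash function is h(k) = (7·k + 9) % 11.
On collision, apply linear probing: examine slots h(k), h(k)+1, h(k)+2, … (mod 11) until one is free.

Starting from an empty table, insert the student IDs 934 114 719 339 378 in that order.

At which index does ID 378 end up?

934: h=2 → slot 2
114: h=4 → slot 4
719: h=4, probe 4,5 → slot 5
339: h=6 → slot 6
378: h=4, probe 4,5,6,7 → slot 7
Table: [-, -, 934, -, 114, 719, 339, 378, -, -, -]

7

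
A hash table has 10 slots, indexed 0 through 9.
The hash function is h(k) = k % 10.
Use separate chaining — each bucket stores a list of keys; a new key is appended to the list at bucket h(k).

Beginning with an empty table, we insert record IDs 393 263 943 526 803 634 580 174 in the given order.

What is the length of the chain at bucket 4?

393 → bucket 3
263 → bucket 3 (collision)
943 → bucket 3 (collision)
526 → bucket 6
803 → bucket 3 (collision)
634 → bucket 4
580 → bucket 0
174 → bucket 4 (collision)
Final buckets:
0: 580
1: —
2: —
3: 393 -> 263 -> 943 -> 803
4: 634 -> 174
5: —
6: 526
7: —
8: —
9: —

2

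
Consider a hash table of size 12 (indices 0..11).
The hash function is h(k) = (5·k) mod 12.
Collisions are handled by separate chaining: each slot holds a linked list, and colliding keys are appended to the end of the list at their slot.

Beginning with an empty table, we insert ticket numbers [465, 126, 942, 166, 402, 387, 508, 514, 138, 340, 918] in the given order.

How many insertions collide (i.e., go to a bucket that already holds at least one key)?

6

465 → bucket 9
126 → bucket 6
942 → bucket 6 (collision)
166 → bucket 2
402 → bucket 6 (collision)
387 → bucket 3
508 → bucket 8
514 → bucket 2 (collision)
138 → bucket 6 (collision)
340 → bucket 8 (collision)
918 → bucket 6 (collision)
Final buckets:
0: -
1: -
2: 166 -> 514
3: 387
4: -
5: -
6: 126 -> 942 -> 402 -> 138 -> 918
7: -
8: 508 -> 340
9: 465
10: -
11: -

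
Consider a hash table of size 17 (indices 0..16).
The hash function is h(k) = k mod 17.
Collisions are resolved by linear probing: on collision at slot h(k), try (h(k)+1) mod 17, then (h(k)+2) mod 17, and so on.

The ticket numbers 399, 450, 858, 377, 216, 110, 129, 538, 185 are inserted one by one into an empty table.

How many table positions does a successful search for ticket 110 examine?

399: h=8 → slot 8
450: h=8, probe 8,9 → slot 9
858: h=8, probe 8,9,10 → slot 10
377: h=3 → slot 3
216: h=12 → slot 12
110: h=8, probe 8,9,10,11 → slot 11
129: h=10, probe 10,11,12,13 → slot 13
538: h=11, probe 11,12,13,14 → slot 14
185: h=15 → slot 15
Table: [∅, ∅, ∅, 377, ∅, ∅, ∅, ∅, 399, 450, 858, 110, 216, 129, 538, 185, ∅]
Lookup 110: h=8, probe 8,9,10,11 → found at 11.

4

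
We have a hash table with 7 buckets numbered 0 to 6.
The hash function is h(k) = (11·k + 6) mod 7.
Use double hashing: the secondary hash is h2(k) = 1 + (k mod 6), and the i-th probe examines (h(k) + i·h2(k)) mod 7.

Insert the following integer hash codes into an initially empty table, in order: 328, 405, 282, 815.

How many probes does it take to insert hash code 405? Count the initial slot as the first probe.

Insert 328: h=2, slot 2 empty → index 2.
Insert 405: h=2, h2=4, slot 2 occupied → index 6.
Insert 282: h=0, slot 0 empty → index 0.
Insert 815: h=4, slot 4 empty → index 4.
Table: [282, ∅, 328, ∅, 815, ∅, 405]

2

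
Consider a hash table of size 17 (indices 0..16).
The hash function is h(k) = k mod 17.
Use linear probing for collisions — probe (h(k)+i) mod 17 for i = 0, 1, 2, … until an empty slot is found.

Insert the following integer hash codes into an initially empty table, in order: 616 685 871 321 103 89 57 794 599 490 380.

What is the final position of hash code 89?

7

Insert 616: h=4, slot 4 empty -> index 4.
Insert 685: h=5, slot 5 empty -> index 5.
Insert 871: h=4, slots 4,5 occupied -> index 6.
Insert 321: h=15, slot 15 empty -> index 15.
Insert 103: h=1, slot 1 empty -> index 1.
Insert 89: h=4, slots 4,5,6 occupied -> index 7.
Insert 57: h=6, slots 6,7 occupied -> index 8.
Insert 794: h=12, slot 12 empty -> index 12.
Insert 599: h=4, slots 4,5,6,7,8 occupied -> index 9.
Insert 490: h=14, slot 14 empty -> index 14.
Insert 380: h=6, slots 6,7,8,9 occupied -> index 10.
Table: [., 103, ., ., 616, 685, 871, 89, 57, 599, 380, ., 794, ., 490, 321, .]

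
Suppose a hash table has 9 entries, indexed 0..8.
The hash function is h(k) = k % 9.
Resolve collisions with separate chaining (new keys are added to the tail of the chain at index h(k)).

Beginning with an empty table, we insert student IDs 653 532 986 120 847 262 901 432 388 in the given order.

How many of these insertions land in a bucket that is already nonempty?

5

Insert 653: h=5, bucket 5 empty -> new chain.
Insert 532: h=1, bucket 1 empty -> new chain.
Insert 986: h=5, bucket 5 nonempty -> append to chain.
Insert 120: h=3, bucket 3 empty -> new chain.
Insert 847: h=1, bucket 1 nonempty -> append to chain.
Insert 262: h=1, bucket 1 nonempty -> append to chain.
Insert 901: h=1, bucket 1 nonempty -> append to chain.
Insert 432: h=0, bucket 0 empty -> new chain.
Insert 388: h=1, bucket 1 nonempty -> append to chain.
Final buckets:
0: 432
1: 532 -> 847 -> 262 -> 901 -> 388
2: .
3: 120
4: .
5: 653 -> 986
6: .
7: .
8: .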